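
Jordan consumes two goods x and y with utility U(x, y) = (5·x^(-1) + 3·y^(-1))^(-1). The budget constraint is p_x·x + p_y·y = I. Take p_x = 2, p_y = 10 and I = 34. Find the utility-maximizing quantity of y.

Substitute y = (y/x)·x into the budget: x* = I/(p_x + p_y·(y/x)).
Numerically y/x = 0.34641, so x* = 34/(2 + 10·0.34641) = 6.2224 and y* = 0.34641·6.2224 = 2.1555.

y* = 2.1555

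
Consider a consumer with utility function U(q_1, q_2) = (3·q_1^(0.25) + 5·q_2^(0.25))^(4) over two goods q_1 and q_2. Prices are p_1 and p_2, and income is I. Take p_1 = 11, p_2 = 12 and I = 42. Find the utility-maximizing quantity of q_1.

q_1* = 1.3078

With the ratio pinned down, the budget gives q_1* = I/(p_1 + p_2·(q_2/q_1)) and q_2* = (q_2/q_1)·q_1*.
Numerically q_2/q_1 = 1.759599, so q_1* = 42/(11 + 12·1.759599) = 1.3078.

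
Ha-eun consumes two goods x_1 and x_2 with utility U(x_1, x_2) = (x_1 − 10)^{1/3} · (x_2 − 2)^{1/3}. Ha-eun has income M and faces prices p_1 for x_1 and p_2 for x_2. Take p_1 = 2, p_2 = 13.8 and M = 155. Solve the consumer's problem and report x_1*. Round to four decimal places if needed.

x_1* = 36.85

Let x_1' = x_1−10, x_2' = x_2−2. MRS = x_2'/x_1' = p_1/p_2.
After buying the subsistence bundle (10, 2), a share 0.5 of the remaining income goes to x_1: x_1* = 10 + 0.5·(M − 10p_1 − 2p_2)/p_1.
Discretionary income = 155 − 10·2 − 2·13.8 = 107.4; x_1* = 10 + 0.5·107.4/2 = 36.85.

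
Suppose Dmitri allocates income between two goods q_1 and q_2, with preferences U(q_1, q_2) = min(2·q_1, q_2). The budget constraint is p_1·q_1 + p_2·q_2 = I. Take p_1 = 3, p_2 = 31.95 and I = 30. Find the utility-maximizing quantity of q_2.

Leontief preferences: the optimum is at the kink where q_1/1 = q_2/2, i.e. q_2 = 2·q_1.
Budget: p_1·q_1 + p_2·2·q_1 = I, so (p_1 + 2·p_2)·q_1 = I.
Demand: q_1*(p_1,p_2,I) = I/(p_1 + 2·p_2), q_2* = 2·I/(p_1 + 2·p_2).
Here 3 + 2·31.95 = 66.9, giving q_2* = 0.8969.

q_2* = 0.8969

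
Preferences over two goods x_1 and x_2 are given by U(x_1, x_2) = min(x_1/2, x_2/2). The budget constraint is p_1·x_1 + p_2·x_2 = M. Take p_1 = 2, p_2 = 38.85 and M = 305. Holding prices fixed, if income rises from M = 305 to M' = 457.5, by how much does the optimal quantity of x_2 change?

Δx_2* = 3.7332

Demand: x_1*(p_1,p_2,M) = 2·M/(2·p_1 + 2·p_2), x_2* = 2·M/(2·p_1 + 2·p_2).
Here 2·2 + 2·38.85 = 81.7, giving x_2* = 7.4663.
At M' = 457.5: x_2* = 11.1995. Change: 11.1995 − 7.4663 = 3.7332.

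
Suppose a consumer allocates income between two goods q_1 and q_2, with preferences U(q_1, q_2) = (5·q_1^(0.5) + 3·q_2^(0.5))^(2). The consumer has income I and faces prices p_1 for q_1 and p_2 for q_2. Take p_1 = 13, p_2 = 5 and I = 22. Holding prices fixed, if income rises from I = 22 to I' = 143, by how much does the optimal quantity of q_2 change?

MU_q_1 ∝ 5·q_1^(-0.5), MU_q_2 ∝ 3·q_2^(-0.5), so MRS = (5/3)·(q_2/q_1)^(0.5) = p_1/p_2.
Hence q_2/q_1 = ((3/5)·p_1/p_2)^(1/(0.5)), i.e. raised to the 2 power.
With the ratio pinned down, the budget gives q_1* = I/(p_1 + p_2·(q_2/q_1)) and q_2* = (q_2/q_1)·q_1*.
Numerically q_2/q_1 = 2.4336, so q_1* = 22/(13 + 5·2.4336) = 0.8741 and q_2* = 2.4336·0.8741 = 2.1273.
At I' = 143: q_2* = 13.8273. Change: 13.8273 − 2.1273 = 11.7.

Δq_2* = 11.7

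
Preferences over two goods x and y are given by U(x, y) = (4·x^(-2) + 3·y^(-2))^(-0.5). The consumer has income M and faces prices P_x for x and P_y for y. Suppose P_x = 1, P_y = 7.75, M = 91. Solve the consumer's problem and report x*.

x* = 19.9643

MRS = MU_x/MU_y = (4/3)·(y/x)^(3). Set equal to P_x/P_y.
Hence y/x = ((3/4)·P_x/P_y)^(1/(3)), i.e. raised to the 1/3 power.
Substitute y = (y/x)·x into the budget: x* = M/(P_x + P_y·(y/x)).
Numerically y/x = 0.459113, so x* = 91/(1 + 7.75·0.459113) = 19.9643.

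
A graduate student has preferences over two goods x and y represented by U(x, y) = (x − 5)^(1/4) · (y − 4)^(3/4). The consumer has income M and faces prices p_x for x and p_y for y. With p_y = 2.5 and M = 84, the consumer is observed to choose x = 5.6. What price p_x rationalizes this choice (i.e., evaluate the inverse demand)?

p_x = 10

Let x' = x−5, y' = y−4. MRS = (1/3)·y'/x' = p_x/p_y.
After buying the subsistence bundle (5, 4), a share 0.25 of the remaining income goes to x: x* = 5 + 0.25·(M − 5p_x − 4p_y)/p_x.
Set x* = 5.6 in the demand function and solve for p_x: p_x = 10.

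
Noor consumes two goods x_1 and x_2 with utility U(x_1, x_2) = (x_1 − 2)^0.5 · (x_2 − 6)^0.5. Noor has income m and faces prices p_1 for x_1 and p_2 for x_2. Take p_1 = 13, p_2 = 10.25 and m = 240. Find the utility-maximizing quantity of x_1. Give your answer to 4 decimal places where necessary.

x_1* = 7.8654

MRS = (x_2−6)/(x_1−2). Tangency with p_1/p_2 gives x_2−6 = (p_1/p_2)·(x_1−2).
After buying the subsistence bundle (2, 6), a share 0.5 of the remaining income goes to x_1: x_1* = 2 + 0.5·(m − 2p_1 − 6p_2)/p_1.
Discretionary income = 240 − 2·13 − 6·10.25 = 152.5; x_1* = 2 + 0.5·152.5/13 = 7.8654.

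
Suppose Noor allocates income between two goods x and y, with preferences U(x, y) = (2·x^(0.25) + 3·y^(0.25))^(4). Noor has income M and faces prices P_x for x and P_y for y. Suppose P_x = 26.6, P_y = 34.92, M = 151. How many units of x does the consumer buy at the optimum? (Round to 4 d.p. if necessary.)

x* = 2.2104

MRS = MU_x/MU_y = (2/3)·(y/x)^(0.75). Set equal to P_x/P_y.
Hence y/x = ((3/2)·P_x/P_y)^(1/(0.75)), i.e. raised to the 4/3 power.
With the ratio pinned down, the budget gives x* = M/(P_x + P_y·(y/x)) and y* = (y/x)·x*.
Numerically y/x = 1.194533, so x* = 151/(26.6 + 34.92·1.194533) = 2.2104.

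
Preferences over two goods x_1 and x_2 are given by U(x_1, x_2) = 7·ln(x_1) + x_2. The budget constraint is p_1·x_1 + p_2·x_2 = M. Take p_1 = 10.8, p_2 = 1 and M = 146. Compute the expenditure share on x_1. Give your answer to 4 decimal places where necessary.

At the given prices: x_1* = 7·1/10.8 = 0.6481, and x_2* = 139.
Expenditure on x_1: 10.8·0.6481 = 7; share = 0.0479.

share on x_1 = 0.0479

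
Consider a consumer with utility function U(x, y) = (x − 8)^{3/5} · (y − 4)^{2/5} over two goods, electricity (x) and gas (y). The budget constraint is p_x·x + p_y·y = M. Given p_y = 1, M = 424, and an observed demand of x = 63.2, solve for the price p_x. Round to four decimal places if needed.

p_x = 4.2

Let x' = x−8, y' = y−4. MRS = (3/2)·y'/x' = p_x/p_y.
Substituting into the budget: x* = 8 + 0.6·(M − 8·p_x − 4·p_y)/p_x, and y* = 4 + 0.4·(…)/p_y.
Set x* = 63.2 in the demand function and solve for p_x: p_x = 4.2.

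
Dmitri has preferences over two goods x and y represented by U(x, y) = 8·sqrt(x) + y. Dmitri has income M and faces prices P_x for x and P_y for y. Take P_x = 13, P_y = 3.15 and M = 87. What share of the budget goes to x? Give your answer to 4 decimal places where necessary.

Plugging in: x* = (4·3.15/13)² = 0.9394, y* = 23.7421.
Expenditure on x: 13·0.9394 = 12.2123; share = 0.1404.

share on x = 0.1404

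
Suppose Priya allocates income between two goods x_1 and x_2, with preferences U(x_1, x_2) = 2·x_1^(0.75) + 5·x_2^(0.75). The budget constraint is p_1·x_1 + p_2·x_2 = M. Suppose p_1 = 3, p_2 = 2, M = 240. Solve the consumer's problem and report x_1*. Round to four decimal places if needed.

x_1* = 0.6022

MU_x_1 ∝ 2·x_1^(-0.25), MU_x_2 ∝ 5·x_2^(-0.25), so MRS = (2/5)·(x_2/x_1)^(0.25) = p_1/p_2.
Hence x_2/x_1 = ((5/2)·p_1/p_2)^(1/(0.25)), i.e. raised to the 4 power.
Substitute x_2 = (x_2/x_1)·x_1 into the budget: x_1* = M/(p_1 + p_2·(x_2/x_1)).
Numerically x_2/x_1 = 197.753906, so x_1* = 240/(3 + 2·197.753906) = 0.6022.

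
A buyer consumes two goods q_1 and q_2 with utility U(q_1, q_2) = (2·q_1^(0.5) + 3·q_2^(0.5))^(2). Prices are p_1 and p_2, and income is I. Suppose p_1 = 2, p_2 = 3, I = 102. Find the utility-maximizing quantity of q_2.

q_2* = 20.4

With the ratio pinned down, the budget gives q_1* = I/(p_1 + p_2·(q_2/q_1)) and q_2* = (q_2/q_1)·q_1*.
Numerically q_2/q_1 = 1, so q_1* = 102/(2 + 3·1) = 20.4 and q_2* = 1·20.4 = 20.4.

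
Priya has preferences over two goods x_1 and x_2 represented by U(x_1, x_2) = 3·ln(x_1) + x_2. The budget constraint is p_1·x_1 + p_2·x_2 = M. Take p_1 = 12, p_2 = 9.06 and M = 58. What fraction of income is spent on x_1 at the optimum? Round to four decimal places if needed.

share on x_1 = 0.4686

At the given prices: x_1* = 3·9.06/12 = 2.265, and x_2* = 3.4018.
Expenditure on x_1: 12·2.265 = 27.18; share = 0.4686.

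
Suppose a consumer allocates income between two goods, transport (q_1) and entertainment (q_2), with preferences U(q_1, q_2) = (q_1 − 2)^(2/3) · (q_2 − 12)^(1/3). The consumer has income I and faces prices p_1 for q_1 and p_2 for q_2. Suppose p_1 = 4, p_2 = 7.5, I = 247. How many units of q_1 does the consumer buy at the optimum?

Let q_1' = q_1−2, q_2' = q_2−12. MRS = 2·q_2'/q_1' = p_1/p_2.
After buying the subsistence bundle (2, 12), a share 2/3 of the remaining income goes to q_1: q_1* = 2 + 2/3·(I − 2p_1 − 12p_2)/p_1.
Discretionary income = 247 − 2·4 − 12·7.5 = 149; q_1* = 2 + 2/3·149/4 = 26.8333.

q_1* = 26.8333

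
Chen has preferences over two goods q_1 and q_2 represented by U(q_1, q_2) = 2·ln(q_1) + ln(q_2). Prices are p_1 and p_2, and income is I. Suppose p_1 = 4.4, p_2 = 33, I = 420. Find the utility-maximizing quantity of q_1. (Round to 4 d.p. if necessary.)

Tangency: MRS = 2·q_2/q_1 = p_1/p_2.
So 2·p_2·q_2 = p_1·q_1; combined with the budget, a share 2/3 of income goes to q_1.
Demand: q_1*(p_1,p_2,I) = 2/3·I/p_1 and q_2* = 1/3·I/p_2.
At p_1=4.4, p_2=33, I=420: q_1* = 2/3·420/4.4 = 63.6364.

q_1* = 63.6364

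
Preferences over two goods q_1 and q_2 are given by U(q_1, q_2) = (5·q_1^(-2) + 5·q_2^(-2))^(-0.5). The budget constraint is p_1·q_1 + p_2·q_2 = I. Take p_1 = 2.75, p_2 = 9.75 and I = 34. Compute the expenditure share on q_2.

With the ratio pinned down, the budget gives q_1* = I/(p_1 + p_2·(q_2/q_1)) and q_2* = (q_2/q_1)·q_1*.
Numerically q_2/q_1 = 0.655807, so q_1* = 34/(2.75 + 9.75·0.655807) = 3.7182 and q_2* = 0.655807·3.7182 = 2.4384.
Expenditure on q_2: 9.75·2.4384 = 23.7748; share = 0.6993.

share on q_2 = 0.6993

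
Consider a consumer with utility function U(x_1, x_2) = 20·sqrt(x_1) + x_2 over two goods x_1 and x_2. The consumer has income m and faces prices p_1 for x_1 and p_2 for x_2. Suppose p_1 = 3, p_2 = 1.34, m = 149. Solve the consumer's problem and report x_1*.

x_1* = 19.9511

Utility is quasi-linear in x_2; the FOC for x_1 is 10/√x_1 = p_1/p_2.
Solve: √x_1 = 10·p_2/p_1, so x_1*(p_1,p_2) = (10·p_2/p_1)², and x_2* = (m − p_1·x_1*)/p_2.
Plugging in: x_1* = (10·1.34/3)² = 19.9511.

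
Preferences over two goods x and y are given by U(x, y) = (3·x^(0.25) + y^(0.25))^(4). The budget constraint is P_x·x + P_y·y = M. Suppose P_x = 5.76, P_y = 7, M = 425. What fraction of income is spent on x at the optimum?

share on x = 0.822

MRS = MU_x/MU_y = 3·(y/x)^(0.75). Set equal to P_x/P_y.
Hence y/x = ((1/3)·P_x/P_y)^(1/(0.75)), i.e. raised to the 4/3 power.
Substitute y = (y/x)·x into the budget: x* = M/(P_x + P_y·(y/x)).
Numerically y/x = 0.178212, so x* = 425/(5.76 + 7·0.178212) = 60.6494 and y* = 0.178212·60.6494 = 10.8085.
Expenditure on x: 5.76·60.6494 = 349.3407; share = 0.822.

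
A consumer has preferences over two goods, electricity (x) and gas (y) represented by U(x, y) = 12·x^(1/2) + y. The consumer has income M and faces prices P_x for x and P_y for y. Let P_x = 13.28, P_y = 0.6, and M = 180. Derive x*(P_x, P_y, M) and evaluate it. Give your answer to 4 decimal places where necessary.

x* = 0.0735

MU_x = 6/√x, MU_y = 1. Tangency: 6/√x = P_x/P_y.
Solve: √x = 6·P_y/P_x, so x*(P_x,P_y) = (6·P_y/P_x)², and y* = (M − P_x·x*)/P_y.
Plugging in: x* = (6·0.6/13.28)² = 0.0735.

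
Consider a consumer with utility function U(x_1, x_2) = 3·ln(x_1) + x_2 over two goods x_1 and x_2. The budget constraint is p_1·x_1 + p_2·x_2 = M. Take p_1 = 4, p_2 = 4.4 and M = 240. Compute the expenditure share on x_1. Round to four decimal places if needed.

share on x_1 = 0.055

MU_x_1 = 3/x_1, MU_x_2 = 1. Tangency: 3/x_1 = p_1/p_2.
So x_1*(p_1,p_2) = 3·p_2/p_1, independent of income; and x_2* = (M − 3·p_2)/p_2.
At the given prices: x_1* = 3·4.4/4 = 3.3, and x_2* = 51.5455.
Expenditure on x_1: 4·3.3 = 13.2; share = 0.055.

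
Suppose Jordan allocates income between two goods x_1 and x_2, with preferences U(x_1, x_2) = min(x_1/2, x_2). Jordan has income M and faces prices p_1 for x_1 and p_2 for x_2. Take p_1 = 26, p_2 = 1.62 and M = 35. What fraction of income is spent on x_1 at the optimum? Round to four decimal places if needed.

share on x_1 = 0.9698

With perfect complements, no substitution: consume in ratio x_1:x_2 = 2:1.
Budget: p_1·x_1 + p_2·(1/2)·x_1 = M, so (2·p_1 + p_2)·x_1 = 2·M.
Demand: x_1*(p_1,p_2,M) = 2·M/(2·p_1 + p_2), x_2* = M/(2·p_1 + p_2).
Here 2·26 + 1.62 = 53.62, giving x_1* = 1.3055 and x_2* = 0.6527.
Expenditure on x_1: 26·1.3055 = 33.9426; share = 0.9698.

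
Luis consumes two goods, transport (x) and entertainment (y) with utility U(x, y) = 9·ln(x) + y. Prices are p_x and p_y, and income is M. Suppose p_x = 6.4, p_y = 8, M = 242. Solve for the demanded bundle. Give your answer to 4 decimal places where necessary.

x* = 11.25, y* = 21.25

Set MRS = p_x/p_y: (9/x)/1 = p_x/p_y.
So x*(p_x,p_y) = 9·p_y/p_x, independent of income; and y* = (M − 9·p_y)/p_y.
At the given prices: x* = 9·8/6.4 = 11.25, and y* = 21.25.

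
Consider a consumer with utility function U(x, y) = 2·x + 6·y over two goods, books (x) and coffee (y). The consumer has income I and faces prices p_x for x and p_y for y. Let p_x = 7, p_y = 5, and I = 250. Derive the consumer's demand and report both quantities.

x* = 0, y* = 50

Linear utility — the consumer picks whichever good has higher MU/price: 2/7 = 0.2857 vs 6/5 = 1.2.
y gives more utility per dollar, so spend all income on y: y* = I/p_y, x* = 0.
Numerically: x* = 0, y* = 50.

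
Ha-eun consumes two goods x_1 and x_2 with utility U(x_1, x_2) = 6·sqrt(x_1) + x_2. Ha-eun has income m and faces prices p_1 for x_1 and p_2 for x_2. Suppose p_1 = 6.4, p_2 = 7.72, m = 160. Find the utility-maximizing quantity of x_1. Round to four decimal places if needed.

Set MRS = p_1/p_2: 3·x_1^(−1/2) = p_1/p_2.
Thus x_1* = (3·p_2/p_1)² — independent of m — with the rest of income spent on x_2.
Plugging in: x_1* = (3·7.72/6.4)² = 13.0954.

x_1* = 13.0954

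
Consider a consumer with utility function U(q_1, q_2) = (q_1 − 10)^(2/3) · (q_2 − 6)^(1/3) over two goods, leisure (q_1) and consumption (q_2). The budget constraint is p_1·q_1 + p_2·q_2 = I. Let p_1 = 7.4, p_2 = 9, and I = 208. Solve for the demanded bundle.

MRS = 2·(q_2−6)/(q_1−10). Tangency with p_1/p_2 gives q_2−6 = (1/2)·(p_1/p_2)·(q_1−10).
After buying the subsistence bundle (10, 6), a share 2/3 of the remaining income goes to q_1: q_1* = 10 + 2/3·(I − 10p_1 − 6p_2)/p_1.
Discretionary income = 208 − 10·7.4 − 6·9 = 80; q_1* = 10 + 2/3·80/7.4 = 17.2072; q_2* = 6 + 1/3·80/9 = 8.963.

q_1* = 17.2072, q_2* = 8.963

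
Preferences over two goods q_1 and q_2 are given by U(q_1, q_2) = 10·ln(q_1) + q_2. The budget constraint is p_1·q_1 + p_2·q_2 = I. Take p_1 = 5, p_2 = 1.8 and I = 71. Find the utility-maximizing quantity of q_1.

Set MRS = p_1/p_2: (10/q_1)/1 = p_1/p_2.
So q_1*(p_1,p_2) = 10·p_2/p_1, independent of income; and q_2* = (I − 10·p_2)/p_2.
At the given prices: q_1* = 10·1.8/5 = 3.6.

q_1* = 3.6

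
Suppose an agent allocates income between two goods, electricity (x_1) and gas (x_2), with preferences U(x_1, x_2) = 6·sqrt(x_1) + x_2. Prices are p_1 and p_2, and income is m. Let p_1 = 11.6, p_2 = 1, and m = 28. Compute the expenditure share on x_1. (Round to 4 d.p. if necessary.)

Set MRS = p_1/p_2: 3·x_1^(−1/2) = p_1/p_2.
Solve: √x_1 = 3·p_2/p_1, so x_1*(p_1,p_2) = (3·p_2/p_1)², and x_2* = (m − p_1·x_1*)/p_2.
Plugging in: x_1* = (3·1/11.6)² = 0.0669, x_2* = 27.2241.
Expenditure on x_1: 11.6·0.0669 = 0.7759; share = 0.0277.

share on x_1 = 0.0277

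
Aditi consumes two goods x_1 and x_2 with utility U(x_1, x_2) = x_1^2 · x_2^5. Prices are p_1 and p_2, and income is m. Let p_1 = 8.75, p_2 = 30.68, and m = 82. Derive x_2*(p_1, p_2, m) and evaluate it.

x_2* = 1.9091

MU_x_1/MU_x_2 = (2·x_2)/(5·x_1); tangency sets this equal to p_1/p_2.
Rearranging, p_2·x_2 = (5/2)·p_1·x_1. Substituting into the budget gives p_1·x_1·(1 + (5/2)) = m.
Demand: x_1*(p_1,p_2,m) = 2/7·m/p_1 and x_2* = 5/7·m/p_2.
At p_1=8.75, p_2=30.68, m=82: x_2* = 5/7·82/30.68 = 1.9091.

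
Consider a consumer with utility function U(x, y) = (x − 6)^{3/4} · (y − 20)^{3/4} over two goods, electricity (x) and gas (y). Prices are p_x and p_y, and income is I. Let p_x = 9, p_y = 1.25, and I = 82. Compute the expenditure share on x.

Let x' = x−6, y' = y−20. MRS = y'/x' = p_x/p_y.
After buying the subsistence bundle (6, 20), a share 0.5 of the remaining income goes to x: x* = 6 + 0.5·(I − 6p_x − 20p_y)/p_x.
Discretionary income = 82 − 6·9 − 20·1.25 = 3; x* = 6 + 0.5·3/9 = 6.1667; y* = 20 + 0.5·3/1.25 = 21.2.
Expenditure on x: 9·6.1667 = 55.5; share = 0.6768.

share on x = 0.6768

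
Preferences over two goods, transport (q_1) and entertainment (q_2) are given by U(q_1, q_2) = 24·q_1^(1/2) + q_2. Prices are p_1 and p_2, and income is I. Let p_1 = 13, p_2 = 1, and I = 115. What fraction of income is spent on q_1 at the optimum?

share on q_1 = 0.0963

Utility is quasi-linear in q_2; the FOC for q_1 is 12/√q_1 = p_1/p_2.
Solve: √q_1 = 12·p_2/p_1, so q_1*(p_1,p_2) = (12·p_2/p_1)², and q_2* = (I − p_1·q_1*)/p_2.
Plugging in: q_1* = (12·1/13)² = 0.8521, q_2* = 103.9231.
Expenditure on q_1: 13·0.8521 = 11.0769; share = 0.0963.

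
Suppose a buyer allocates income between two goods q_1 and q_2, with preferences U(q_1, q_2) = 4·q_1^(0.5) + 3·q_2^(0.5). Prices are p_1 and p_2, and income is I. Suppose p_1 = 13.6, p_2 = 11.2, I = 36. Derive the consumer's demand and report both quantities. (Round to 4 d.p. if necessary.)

q_1* = 1.5728, q_2* = 1.3045

From the CES first-order condition, (4/3)·(q_2/q_1)^(0.5) = p_1/p_2.
Hence q_2/q_1 = ((3/4)·p_1/p_2)^(1/(0.5)), i.e. raised to the 2 power.
Substitute q_2 = (q_2/q_1)·q_1 into the budget: q_1* = I/(p_1 + p_2·(q_2/q_1)).
Numerically q_2/q_1 = 0.829401, so q_1* = 36/(13.6 + 11.2·0.829401) = 1.5728 and q_2* = 0.829401·1.5728 = 1.3045.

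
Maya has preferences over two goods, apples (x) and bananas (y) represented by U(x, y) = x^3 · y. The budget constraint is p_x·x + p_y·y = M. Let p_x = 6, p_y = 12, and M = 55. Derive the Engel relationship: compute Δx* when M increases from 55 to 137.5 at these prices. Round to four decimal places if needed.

Δx* = 10.3125

At p_x=6, p_y=12, M=55: x* = 0.75·55/6 = 6.875.
At M' = 137.5: x* = 17.1875. Change: 17.1875 − 6.875 = 10.3125.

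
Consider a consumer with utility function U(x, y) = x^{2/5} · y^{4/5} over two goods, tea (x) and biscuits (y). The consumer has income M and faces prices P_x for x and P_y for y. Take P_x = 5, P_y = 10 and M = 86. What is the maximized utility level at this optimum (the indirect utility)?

MU_x/MU_y = (0.4·y)/(0.8·x); tangency sets this equal to P_x/P_y.
Rearranging, P_y·y = 2·P_x·x. Substituting into the budget gives P_x·x·(1 + 2) = M.
Demand: x*(P_x,P_y,M) = 1/3·M/P_x and y* = 2/3·M/P_y.
At P_x=5, P_y=10, M=86: x* = 1/3·86/5 = 5.7333, y* = 5.7333.
Utility at the optimum: U(5.7333, 5.7333) = 8.13.

V = 8.13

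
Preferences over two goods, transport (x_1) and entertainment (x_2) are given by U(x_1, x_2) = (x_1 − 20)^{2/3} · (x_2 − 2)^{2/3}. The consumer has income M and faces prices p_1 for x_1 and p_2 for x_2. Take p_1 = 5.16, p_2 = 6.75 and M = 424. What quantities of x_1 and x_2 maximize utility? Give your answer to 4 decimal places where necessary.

x_1* = 49.7771, x_2* = 24.763

MRS = (x_2−2)/(x_1−20). Tangency with p_1/p_2 gives x_2−2 = (p_1/p_2)·(x_1−20).
After buying the subsistence bundle (20, 2), a share 0.5 of the remaining income goes to x_1: x_1* = 20 + 0.5·(M − 20p_1 − 2p_2)/p_1.
Discretionary income = 424 − 20·5.16 − 2·6.75 = 307.3; x_1* = 20 + 0.5·307.3/5.16 = 49.7771; x_2* = 2 + 0.5·307.3/6.75 = 24.763.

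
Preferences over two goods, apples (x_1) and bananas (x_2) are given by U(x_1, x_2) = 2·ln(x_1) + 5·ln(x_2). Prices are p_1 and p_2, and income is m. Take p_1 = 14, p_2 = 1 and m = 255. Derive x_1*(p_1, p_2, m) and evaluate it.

x_1* = 5.2041

MU_x_1/MU_x_2 = (2·x_2)/(5·x_1); tangency sets this equal to p_1/p_2.
Rearranging, p_2·x_2 = (5/2)·p_1·x_1. Substituting into the budget gives p_1·x_1·(1 + (5/2)) = m.
Demand: x_1*(p_1,p_2,m) = 2/7·m/p_1 and x_2* = 5/7·m/p_2.
At p_1=14, p_2=1, m=255: x_1* = 2/7·255/14 = 5.2041.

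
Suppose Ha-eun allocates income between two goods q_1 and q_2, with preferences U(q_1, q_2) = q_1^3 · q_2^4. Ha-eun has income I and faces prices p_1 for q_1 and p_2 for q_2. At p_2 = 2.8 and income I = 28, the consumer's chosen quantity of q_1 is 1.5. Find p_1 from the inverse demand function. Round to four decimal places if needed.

MU_q_1/MU_q_2 = (3·q_2)/(4·q_1); tangency sets this equal to p_1/p_2.
So 3·p_2·q_2 = 4·p_1·q_1; combined with the budget, a share 3/7 of income goes to q_1.
Demand: q_1*(p_1,p_2,I) = 3/7·I/p_1 and q_2* = 4/7·I/p_2.
Set q_1* = 1.5 in the demand function and solve for p_1: p_1 = 8.

p_1 = 8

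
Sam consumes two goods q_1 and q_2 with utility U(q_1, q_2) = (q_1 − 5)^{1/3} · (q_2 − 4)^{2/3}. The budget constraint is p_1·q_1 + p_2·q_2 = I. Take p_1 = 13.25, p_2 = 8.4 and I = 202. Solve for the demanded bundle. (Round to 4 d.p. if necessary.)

q_1* = 7.5698, q_2* = 12.1071

This is Cobb-Douglas in (q_1−5, q_2−4): tangency gives 1/3·p_2·(q_2−4) = 2/3·p_1·(q_1−5).
After buying the subsistence bundle (5, 4), a share 1/3 of the remaining income goes to q_1: q_1* = 5 + 1/3·(I − 5p_1 − 4p_2)/p_1.
Discretionary income = 202 − 5·13.25 − 4·8.4 = 102.15; q_1* = 5 + 1/3·102.15/13.25 = 7.5698; q_2* = 4 + 2/3·102.15/8.4 = 12.1071.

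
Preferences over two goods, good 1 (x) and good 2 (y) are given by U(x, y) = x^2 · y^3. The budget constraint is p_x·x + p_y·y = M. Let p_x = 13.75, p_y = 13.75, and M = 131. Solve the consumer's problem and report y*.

MU_x/MU_y = (2·y)/(3·x); tangency sets this equal to p_x/p_y.
So 2·p_y·y = 3·p_x·x; combined with the budget, a share 0.4 of income goes to x.
Demand: x*(p_x,p_y,M) = 0.4·M/p_x and y* = 0.6·M/p_y.
At p_x=13.75, p_y=13.75, M=131: y* = 0.6·131/13.75 = 5.7164.

y* = 5.7164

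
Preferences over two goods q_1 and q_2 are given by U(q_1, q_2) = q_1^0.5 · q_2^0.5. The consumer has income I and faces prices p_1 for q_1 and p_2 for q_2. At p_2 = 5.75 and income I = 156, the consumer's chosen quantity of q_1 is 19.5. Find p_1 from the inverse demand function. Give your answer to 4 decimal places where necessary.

Tangency: MRS = q_2/q_1 = p_1/p_2.
Rearranging, p_2·q_2 = p_1·q_1. Substituting into the budget gives p_1·q_1·(1 + 1) = I.
Demand: q_1*(p_1,p_2,I) = 0.5·I/p_1 and q_2* = 0.5·I/p_2.
Set q_1* = 19.5 in the demand function and solve for p_1: p_1 = 4.

p_1 = 4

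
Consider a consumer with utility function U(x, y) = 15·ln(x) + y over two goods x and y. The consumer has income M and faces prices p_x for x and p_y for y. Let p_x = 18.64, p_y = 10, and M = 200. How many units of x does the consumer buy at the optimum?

x* = 8.0472

MU_x = 15/x, MU_y = 1. Tangency: 15/x = p_x/p_y.
So x*(p_x,p_y) = 15·p_y/p_x, independent of income; and y* = (M − 15·p_y)/p_y.
At the given prices: x* = 15·10/18.64 = 8.0472.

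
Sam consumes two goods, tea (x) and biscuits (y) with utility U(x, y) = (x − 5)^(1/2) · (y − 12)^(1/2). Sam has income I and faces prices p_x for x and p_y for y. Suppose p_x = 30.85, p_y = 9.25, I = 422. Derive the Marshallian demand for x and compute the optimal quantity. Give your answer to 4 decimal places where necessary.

x* = 7.5405

Substituting into the budget: x* = 5 + 0.5·(I − 5·p_x − 12·p_y)/p_x, and y* = 12 + 0.5·(…)/p_y.
Discretionary income = 422 − 5·30.85 − 12·9.25 = 156.75; x* = 5 + 0.5·156.75/30.85 = 7.5405.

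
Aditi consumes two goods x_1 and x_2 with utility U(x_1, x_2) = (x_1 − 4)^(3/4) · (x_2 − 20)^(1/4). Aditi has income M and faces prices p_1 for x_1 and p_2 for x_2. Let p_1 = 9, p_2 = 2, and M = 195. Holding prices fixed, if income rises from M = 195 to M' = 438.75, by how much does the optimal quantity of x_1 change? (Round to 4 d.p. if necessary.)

Δx_1* = 20.3125

This is Cobb-Douglas in (x_1−4, x_2−20): tangency gives 0.75·p_2·(x_2−20) = 0.25·p_1·(x_1−4).
Substituting into the budget: x_1* = 4 + 0.75·(M − 4·p_1 − 20·p_2)/p_1, and x_2* = 20 + 0.25·(…)/p_2.
Discretionary income = 195 − 4·9 − 20·2 = 119; x_1* = 4 + 0.75·119/9 = 13.9167.
At M' = 438.75: x_1* = 34.2292. Change: 34.2292 − 13.9167 = 20.3125.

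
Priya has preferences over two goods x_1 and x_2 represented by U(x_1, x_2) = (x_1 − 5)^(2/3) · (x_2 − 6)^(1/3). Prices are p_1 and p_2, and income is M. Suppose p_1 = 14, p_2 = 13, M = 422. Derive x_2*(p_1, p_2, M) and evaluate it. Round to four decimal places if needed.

This is Cobb-Douglas in (x_1−5, x_2−6): tangency gives 2/3·p_2·(x_2−6) = 1/3·p_1·(x_1−5).
After buying the subsistence bundle (5, 6), a share 2/3 of the remaining income goes to x_1: x_1* = 5 + 2/3·(M − 5p_1 − 6p_2)/p_1.
Discretionary income = 422 − 5·14 − 6·13 = 274; x_2* = 6 + 1/3·274/13 = 13.0256.

x_2* = 13.0256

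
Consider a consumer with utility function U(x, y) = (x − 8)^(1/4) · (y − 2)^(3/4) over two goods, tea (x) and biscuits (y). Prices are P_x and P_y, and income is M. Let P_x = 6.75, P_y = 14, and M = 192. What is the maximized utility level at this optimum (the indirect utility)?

After buying the subsistence bundle (8, 2), a share 0.25 of the remaining income goes to x: x* = 8 + 0.25·(M − 8P_x − 2P_y)/P_x.
Discretionary income = 192 − 8·6.75 − 2·14 = 110; x* = 8 + 0.25·110/6.75 = 12.0741; y* = 2 + 0.75·110/14 = 7.8929.
Utility at the optimum: U(12.0741, 7.8929) = 5.3734.

V = 5.3734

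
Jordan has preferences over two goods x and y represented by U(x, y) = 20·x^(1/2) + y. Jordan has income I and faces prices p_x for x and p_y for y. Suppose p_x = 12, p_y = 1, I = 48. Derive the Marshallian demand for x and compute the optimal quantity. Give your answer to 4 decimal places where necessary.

x* = 0.6944

Thus x* = (10·p_y/p_x)² — independent of I — with the rest of income spent on y.
Plugging in: x* = (10·1/12)² = 0.6944.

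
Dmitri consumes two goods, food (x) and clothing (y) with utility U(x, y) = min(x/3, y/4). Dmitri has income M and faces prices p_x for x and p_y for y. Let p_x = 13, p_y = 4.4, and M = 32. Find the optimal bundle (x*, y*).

Leontief preferences: the optimum is at the kink where x/3 = y/4, i.e. y = (4/3)·x.
Budget: p_x·x + p_y·(4/3)·x = M, so (3·p_x + 4·p_y)·x = 3·M.
Demand: x*(p_x,p_y,M) = 3·M/(3·p_x + 4·p_y), y* = 4·M/(3·p_x + 4·p_y).
Here 3·13 + 4·4.4 = 56.6, giving x* = 1.6961 and y* = 2.2615.

x* = 1.6961, y* = 2.2615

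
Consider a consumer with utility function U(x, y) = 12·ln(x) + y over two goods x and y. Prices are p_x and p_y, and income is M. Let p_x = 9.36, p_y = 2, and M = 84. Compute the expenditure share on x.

So x*(p_x,p_y) = 12·p_y/p_x, independent of income; and y* = (M − 12·p_y)/p_y.
At the given prices: x* = 12·2/9.36 = 2.5641, and y* = 30.
Expenditure on x: 9.36·2.5641 = 24; share = 0.2857.

share on x = 0.2857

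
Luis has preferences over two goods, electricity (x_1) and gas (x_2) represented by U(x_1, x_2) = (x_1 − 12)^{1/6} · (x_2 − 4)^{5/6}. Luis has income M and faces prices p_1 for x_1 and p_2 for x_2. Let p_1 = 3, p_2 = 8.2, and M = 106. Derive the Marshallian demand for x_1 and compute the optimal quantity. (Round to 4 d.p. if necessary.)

x_1* = 14.0667

MRS = (1/5)·(x_2−4)/(x_1−12). Tangency with p_1/p_2 gives x_2−4 = 5·(p_1/p_2)·(x_1−12).
Substituting into the budget: x_1* = 12 + 1/6·(M − 12·p_1 − 4·p_2)/p_1, and x_2* = 4 + 5/6·(…)/p_2.
Discretionary income = 106 − 12·3 − 4·8.2 = 37.2; x_1* = 12 + 1/6·37.2/3 = 14.0667.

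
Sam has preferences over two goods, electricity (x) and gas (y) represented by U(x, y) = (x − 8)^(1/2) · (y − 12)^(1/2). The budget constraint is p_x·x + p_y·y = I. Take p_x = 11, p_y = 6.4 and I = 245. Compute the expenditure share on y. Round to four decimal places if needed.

share on y = 0.4771

This is Cobb-Douglas in (x−8, y−12): tangency gives 0.5·p_y·(y−12) = 0.5·p_x·(x−8).
Substituting into the budget: x* = 8 + 0.5·(I − 8·p_x − 12·p_y)/p_x, and y* = 12 + 0.5·(…)/p_y.
Discretionary income = 245 − 8·11 − 12·6.4 = 80.2; x* = 8 + 0.5·80.2/11 = 11.6455; y* = 12 + 0.5·80.2/6.4 = 18.2656.
Expenditure on y: 6.4·18.2656 = 116.9; share = 0.4771.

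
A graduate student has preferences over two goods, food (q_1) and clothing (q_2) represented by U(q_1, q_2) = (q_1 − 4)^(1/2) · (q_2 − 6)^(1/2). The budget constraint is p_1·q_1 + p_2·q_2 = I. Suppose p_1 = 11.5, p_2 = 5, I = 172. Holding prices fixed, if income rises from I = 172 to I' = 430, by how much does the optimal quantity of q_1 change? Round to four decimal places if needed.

Δq_1* = 11.2174

MRS = (q_2−6)/(q_1−4). Tangency with p_1/p_2 gives q_2−6 = (p_1/p_2)·(q_1−4).
Substituting into the budget: q_1* = 4 + 0.5·(I − 4·p_1 − 6·p_2)/p_1, and q_2* = 6 + 0.5·(…)/p_2.
Discretionary income = 172 − 4·11.5 − 6·5 = 96; q_1* = 4 + 0.5·96/11.5 = 8.1739.
At I' = 430: q_1* = 19.3913. Change: 19.3913 − 8.1739 = 11.2174.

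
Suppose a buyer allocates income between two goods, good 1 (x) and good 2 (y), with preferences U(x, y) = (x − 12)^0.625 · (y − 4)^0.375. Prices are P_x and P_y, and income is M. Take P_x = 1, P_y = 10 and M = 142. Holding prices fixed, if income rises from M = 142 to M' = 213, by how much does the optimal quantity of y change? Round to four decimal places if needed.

Δy* = 2.6625

Let x' = x−12, y' = y−4. MRS = (5/3)·y'/x' = P_x/P_y.
Substituting into the budget: x* = 12 + 0.625·(M − 12·P_x − 4·P_y)/P_x, and y* = 4 + 0.375·(…)/P_y.
Discretionary income = 142 − 12·1 − 4·10 = 90; y* = 4 + 0.375·90/10 = 7.375.
At M' = 213: y* = 10.0375. Change: 10.0375 − 7.375 = 2.6625.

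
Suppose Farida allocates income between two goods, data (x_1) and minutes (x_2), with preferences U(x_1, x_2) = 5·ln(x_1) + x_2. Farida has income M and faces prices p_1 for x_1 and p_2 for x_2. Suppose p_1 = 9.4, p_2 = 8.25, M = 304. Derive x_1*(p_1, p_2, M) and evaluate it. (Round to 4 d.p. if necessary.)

At the given prices: x_1* = 5·8.25/9.4 = 4.3883.

x_1* = 4.3883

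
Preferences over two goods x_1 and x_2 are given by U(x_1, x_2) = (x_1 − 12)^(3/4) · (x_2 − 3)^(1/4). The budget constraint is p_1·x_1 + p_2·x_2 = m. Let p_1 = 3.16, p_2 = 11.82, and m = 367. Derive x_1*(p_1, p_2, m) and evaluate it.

Let x_1' = x_1−12, x_2' = x_2−3. MRS = 3·x_2'/x_1' = p_1/p_2.
After buying the subsistence bundle (12, 3), a share 0.75 of the remaining income goes to x_1: x_1* = 12 + 0.75·(m − 12p_1 − 3p_2)/p_1.
Discretionary income = 367 − 12·3.16 − 3·11.82 = 293.62; x_1* = 12 + 0.75·293.62/3.16 = 81.6883.

x_1* = 81.6883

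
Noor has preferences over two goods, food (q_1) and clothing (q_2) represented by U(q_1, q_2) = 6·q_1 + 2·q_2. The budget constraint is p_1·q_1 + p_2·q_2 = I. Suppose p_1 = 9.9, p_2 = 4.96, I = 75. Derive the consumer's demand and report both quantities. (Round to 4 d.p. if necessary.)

q_1* = 7.5758, q_2* = 0

Perfect substitutes: compare marginal utility per dollar. 6/p_1 vs 2/p_2 → 0.6061 vs 0.4032.
q_1 gives more utility per dollar, so spend all income on q_1: q_1* = I/p_1, q_2* = 0.
Numerically: q_1* = 7.5758, q_2* = 0.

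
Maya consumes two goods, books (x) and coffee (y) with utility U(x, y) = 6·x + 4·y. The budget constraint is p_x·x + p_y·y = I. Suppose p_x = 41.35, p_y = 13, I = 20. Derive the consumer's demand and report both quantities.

y gives more utility per dollar, so spend all income on y: y* = I/p_y, x* = 0.
Numerically: x* = 0, y* = 1.5385.

x* = 0, y* = 1.5385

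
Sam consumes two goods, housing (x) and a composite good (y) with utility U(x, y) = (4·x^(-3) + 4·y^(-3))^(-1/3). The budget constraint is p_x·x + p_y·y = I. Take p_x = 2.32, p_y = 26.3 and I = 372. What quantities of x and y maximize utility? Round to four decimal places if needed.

MRS = MU_x/MU_y = (y/x)^(4). Set equal to p_x/p_y.
Hence y/x = (p_x/p_y)^(1/(4)), i.e. raised to the 0.25 power.
With the ratio pinned down, the budget gives x* = I/(p_x + p_y·(y/x)) and y* = (y/x)·x*.
Numerically y/x = 0.544983, so x* = 372/(2.32 + 26.3·0.544983) = 22.3382 and y* = 0.544983·22.3382 = 12.174.

x* = 22.3382, y* = 12.174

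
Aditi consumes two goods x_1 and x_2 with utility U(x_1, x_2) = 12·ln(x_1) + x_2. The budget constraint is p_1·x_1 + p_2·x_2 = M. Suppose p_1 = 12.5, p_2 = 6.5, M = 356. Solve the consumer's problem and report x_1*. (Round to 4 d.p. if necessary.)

Set MRS = p_1/p_2: (12/x_1)/1 = p_1/p_2.
So x_1*(p_1,p_2) = 12·p_2/p_1, independent of income; and x_2* = (M − 12·p_2)/p_2.
At the given prices: x_1* = 12·6.5/12.5 = 6.24.

x_1* = 6.24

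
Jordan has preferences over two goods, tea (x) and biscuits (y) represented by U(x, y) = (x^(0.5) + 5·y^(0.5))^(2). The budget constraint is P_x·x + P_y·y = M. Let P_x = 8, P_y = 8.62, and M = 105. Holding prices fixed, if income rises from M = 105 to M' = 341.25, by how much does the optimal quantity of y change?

MRS = MU_x/MU_y = (1/5)·(y/x)^(0.5). Set equal to P_x/P_y.
Hence y/x = (5·P_x/P_y)^(1/(0.5)), i.e. raised to the 2 power.
Substitute y = (y/x)·x into the budget: x* = M/(P_x + P_y·(y/x)).
Numerically y/x = 21.533045, so x* = 105/(8 + 8.62·21.533045) = 0.5423 and y* = 21.533045·0.5423 = 11.6777.
At M' = 341.25: y* = 37.9524. Change: 37.9524 − 11.6777 = 26.2748.

Δy* = 26.2748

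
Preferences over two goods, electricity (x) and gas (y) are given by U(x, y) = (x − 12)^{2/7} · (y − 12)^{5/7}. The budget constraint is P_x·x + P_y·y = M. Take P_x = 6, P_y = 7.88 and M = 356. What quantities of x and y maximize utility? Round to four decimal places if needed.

x* = 21.021, y* = 29.1719

This is Cobb-Douglas in (x−12, y−12): tangency gives 2/7·P_y·(y−12) = 5/7·P_x·(x−12).
After buying the subsistence bundle (12, 12), a share 2/7 of the remaining income goes to x: x* = 12 + 2/7·(M − 12P_x − 12P_y)/P_x.
Discretionary income = 356 − 12·6 − 12·7.88 = 189.44; x* = 12 + 2/7·189.44/6 = 21.021; y* = 12 + 5/7·189.44/7.88 = 29.1719.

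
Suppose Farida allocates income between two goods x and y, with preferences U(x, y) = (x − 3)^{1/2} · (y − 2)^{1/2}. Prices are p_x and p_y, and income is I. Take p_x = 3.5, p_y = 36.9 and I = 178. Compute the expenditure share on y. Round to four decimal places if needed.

share on y = 0.6778

Substituting into the budget: x* = 3 + 0.5·(I − 3·p_x − 2·p_y)/p_x, and y* = 2 + 0.5·(…)/p_y.
Discretionary income = 178 − 3·3.5 − 2·36.9 = 93.7; x* = 3 + 0.5·93.7/3.5 = 16.3857; y* = 2 + 0.5·93.7/36.9 = 3.2696.
Expenditure on y: 36.9·3.2696 = 120.65; share = 0.6778.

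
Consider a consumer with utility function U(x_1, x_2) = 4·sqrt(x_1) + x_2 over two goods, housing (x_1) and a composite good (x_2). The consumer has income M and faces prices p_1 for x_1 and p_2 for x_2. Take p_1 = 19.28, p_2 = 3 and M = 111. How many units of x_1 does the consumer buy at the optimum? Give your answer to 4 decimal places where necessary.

x_1* = 0.0968

MU_x_1 = 2/√x_1, MU_x_2 = 1. Tangency: 2/√x_1 = p_1/p_2.
Thus x_1* = (2·p_2/p_1)² — independent of M — with the rest of income spent on x_2.
Plugging in: x_1* = (2·3/19.28)² = 0.0968.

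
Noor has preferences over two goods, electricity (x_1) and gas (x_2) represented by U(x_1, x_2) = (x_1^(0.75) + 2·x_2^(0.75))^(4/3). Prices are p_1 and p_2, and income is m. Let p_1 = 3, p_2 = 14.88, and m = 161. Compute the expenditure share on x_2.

share on x_2 = 0.1159

MRS = MU_x_1/MU_x_2 = (1/2)·(x_2/x_1)^(0.25). Set equal to p_1/p_2.
Hence x_2/x_1 = (2·p_1/p_2)^(1/(0.25)), i.e. raised to the 4 power.
With the ratio pinned down, the budget gives x_1* = m/(p_1 + p_2·(x_2/x_1)) and x_2* = (x_2/x_1)·x_1*.
Numerically x_2/x_1 = 0.026436, so x_1* = 161/(3 + 14.88·0.026436) = 47.4455 and x_2* = 0.026436·47.4455 = 1.2543.
Expenditure on x_2: 14.88·1.2543 = 18.6634; share = 0.1159.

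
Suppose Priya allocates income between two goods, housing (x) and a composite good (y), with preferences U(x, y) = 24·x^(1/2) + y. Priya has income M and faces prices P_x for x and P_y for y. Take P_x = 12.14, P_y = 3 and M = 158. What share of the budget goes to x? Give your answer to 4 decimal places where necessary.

share on x = 0.6757

Set MRS = P_x/P_y: 12·x^(−1/2) = P_x/P_y.
Thus x* = (12·P_y/P_x)² — independent of M — with the rest of income spent on y.
Plugging in: x* = (12·3/12.14)² = 8.7936, y* = 17.0818.
Expenditure on x: 12.14·8.7936 = 106.7545; share = 0.6757.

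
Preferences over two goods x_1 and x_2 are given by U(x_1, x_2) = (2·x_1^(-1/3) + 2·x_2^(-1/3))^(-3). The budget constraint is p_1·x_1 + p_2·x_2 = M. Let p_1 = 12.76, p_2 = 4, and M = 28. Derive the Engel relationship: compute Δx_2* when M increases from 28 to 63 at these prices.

Substitute x_2 = (x_2/x_1)·x_1 into the budget: x_1* = M/(p_1 + p_2·(x_2/x_1)).
Numerically x_2/x_1 = 2.386948, so x_1* = 28/(12.76 + 4·2.386948) = 1.2552 and x_2* = 2.386948·1.2552 = 2.996.
At M' = 63: x_2* = 6.741. Change: 6.741 − 2.996 = 3.745.

Δx_2* = 3.745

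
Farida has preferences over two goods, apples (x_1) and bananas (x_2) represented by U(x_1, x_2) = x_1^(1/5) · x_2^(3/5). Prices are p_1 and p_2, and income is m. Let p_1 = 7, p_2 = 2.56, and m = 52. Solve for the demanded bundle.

Demand: x_1*(p_1,p_2,m) = 0.25·m/p_1 and x_2* = 0.75·m/p_2.
At p_1=7, p_2=2.56, m=52: x_1* = 0.25·52/7 = 1.8571, x_2* = 15.2344.

x_1* = 1.8571, x_2* = 15.2344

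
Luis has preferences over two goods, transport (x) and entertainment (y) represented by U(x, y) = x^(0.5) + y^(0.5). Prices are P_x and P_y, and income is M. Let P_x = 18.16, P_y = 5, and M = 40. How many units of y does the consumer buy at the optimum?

MU_x ∝ x^(-0.5), MU_y ∝ y^(-0.5), so MRS = (y/x)^(0.5) = P_x/P_y.
Solve for the ratio: y/x = [P_x/P_y]^(2).
With the ratio pinned down, the budget gives x* = M/(P_x + P_y·(y/x)) and y* = (y/x)·x*.
Numerically y/x = 13.191424, so x* = 40/(18.16 + 5·13.191424) = 0.4755 and y* = 13.191424·0.4755 = 6.2729.

y* = 6.2729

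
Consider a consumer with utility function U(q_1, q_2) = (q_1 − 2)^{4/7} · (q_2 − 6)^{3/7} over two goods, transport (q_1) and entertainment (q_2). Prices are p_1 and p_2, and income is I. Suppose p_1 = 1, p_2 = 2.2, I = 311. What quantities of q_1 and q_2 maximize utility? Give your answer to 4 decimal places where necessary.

Let q_1' = q_1−2, q_2' = q_2−6. MRS = (4/3)·q_2'/q_1' = p_1/p_2.
After buying the subsistence bundle (2, 6), a share 4/7 of the remaining income goes to q_1: q_1* = 2 + 4/7·(I − 2p_1 − 6p_2)/p_1.
Discretionary income = 311 − 2·1 − 6·2.2 = 295.8; q_1* = 2 + 4/7·295.8/1 = 171.0286; q_2* = 6 + 3/7·295.8/2.2 = 63.6234.

q_1* = 171.0286, q_2* = 63.6234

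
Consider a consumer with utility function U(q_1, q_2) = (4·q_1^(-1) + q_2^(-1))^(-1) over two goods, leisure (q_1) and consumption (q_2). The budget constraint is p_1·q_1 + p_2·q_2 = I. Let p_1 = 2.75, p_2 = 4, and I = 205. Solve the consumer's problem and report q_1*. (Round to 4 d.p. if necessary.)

q_1* = 46.5031

From the CES first-order condition, 4·(q_2/q_1)^(2) = p_1/p_2.
Hence q_2/q_1 = ((1/4)·p_1/p_2)^(1/(2)), i.e. raised to the 0.5 power.
Substitute q_2 = (q_2/q_1)·q_1 into the budget: q_1* = I/(p_1 + p_2·(q_2/q_1)).
Numerically q_2/q_1 = 0.414578, so q_1* = 205/(2.75 + 4·0.414578) = 46.5031.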